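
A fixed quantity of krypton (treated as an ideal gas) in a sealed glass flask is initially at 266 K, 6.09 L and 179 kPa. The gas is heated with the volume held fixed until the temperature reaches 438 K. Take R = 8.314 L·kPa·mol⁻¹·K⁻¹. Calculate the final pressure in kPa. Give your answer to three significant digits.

P₂ ≈ 295 kPa

V constant ⇒ P ∝ T: V₂ = V₁; P₂ = P₁·(T₂/T₁) = 294.7 kPa.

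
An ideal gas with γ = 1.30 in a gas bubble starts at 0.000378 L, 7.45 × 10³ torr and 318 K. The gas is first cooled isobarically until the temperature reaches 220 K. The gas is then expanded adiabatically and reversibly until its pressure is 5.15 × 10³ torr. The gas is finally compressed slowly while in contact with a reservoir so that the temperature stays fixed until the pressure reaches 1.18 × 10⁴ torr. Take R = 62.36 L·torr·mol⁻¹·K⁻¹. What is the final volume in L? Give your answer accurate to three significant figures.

V₄ ≈ 0.000152 L

Isobaric, so V/T is constant: P₂ = P₁; V₂ = V₁·(T₂/T₁) = 0.0002615 L.
Reversible adiabatic, γ = 1.30: T₃ = T₂·(P₃/P₂)^((γ−1)/γ) = 202.0 K; V₃ = V₂·(P₂/P₃)^(1/γ) = 0.0003474 L.
Isothermal, so P V is constant: T₄ = T₃; V₄ = V₃·(P₃/P₄) = 0.0001516 L.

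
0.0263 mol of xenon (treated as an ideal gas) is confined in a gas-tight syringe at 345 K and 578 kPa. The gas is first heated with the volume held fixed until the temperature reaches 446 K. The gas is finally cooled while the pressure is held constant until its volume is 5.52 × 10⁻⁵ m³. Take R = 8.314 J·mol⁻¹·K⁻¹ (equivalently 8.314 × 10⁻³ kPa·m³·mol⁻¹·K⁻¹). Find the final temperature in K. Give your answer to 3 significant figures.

From PV = nRT: V₁ = nRT₁/P₁ = 0.0001305 m³.
V constant ⇒ P ∝ T: V₂ = V₁; P₂ = P₁·(T₂/T₁) = 747.2 kPa.
Isobaric, so V/T is constant: P₃ = P₂; T₃ = T₂·(V₃/V₂) = 188.6 K.

T₃ ≈ 189 K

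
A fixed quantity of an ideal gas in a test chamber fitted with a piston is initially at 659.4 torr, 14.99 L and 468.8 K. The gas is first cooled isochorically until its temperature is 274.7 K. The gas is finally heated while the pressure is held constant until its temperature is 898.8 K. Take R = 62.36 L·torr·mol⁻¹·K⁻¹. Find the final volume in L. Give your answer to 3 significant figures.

V₃ ≈ 49.0 L

Isochoric, so P/T is constant: V₂ = V₁; P₂ = P₁·(T₂/T₁) = 386.4 torr.
Isobaric, so V/T is constant: P₃ = P₂; V₃ = V₂·(T₃/T₂) = 49.05 L.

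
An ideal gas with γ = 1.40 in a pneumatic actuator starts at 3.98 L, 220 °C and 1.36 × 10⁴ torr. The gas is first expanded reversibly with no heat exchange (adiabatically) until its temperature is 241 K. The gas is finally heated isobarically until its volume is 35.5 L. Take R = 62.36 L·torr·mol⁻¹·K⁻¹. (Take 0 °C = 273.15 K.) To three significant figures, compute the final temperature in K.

T₃ ≈ 359 K

Convert: T₁ = 493.1 K.
Reversible adiabatic, γ = 1.40: P₂ = P₁·(T₂/T₁)^(γ/(γ−1)) = 1110 torr; V₂ = V₁·(T₁/T₂)^(1/(γ−1)) = 23.84 L.
P constant ⇒ V ∝ T: P₃ = P₂; T₃ = T₂·(V₃/V₂) = 358.9 K.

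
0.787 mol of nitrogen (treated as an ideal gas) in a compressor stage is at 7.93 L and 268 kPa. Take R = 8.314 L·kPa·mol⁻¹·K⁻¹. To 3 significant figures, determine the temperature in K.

PV = nRT ⇒ T = PV/(nR) = (268 × 7.93) / (0.787 × 8.314)

T ≈ 325 K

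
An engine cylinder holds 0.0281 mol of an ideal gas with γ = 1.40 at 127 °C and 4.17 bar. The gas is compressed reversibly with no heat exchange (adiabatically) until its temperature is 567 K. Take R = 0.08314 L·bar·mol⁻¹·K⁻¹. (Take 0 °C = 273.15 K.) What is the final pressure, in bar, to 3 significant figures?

P₂ ≈ 14.1 bar

Convert: T₁ = 400.1 K.
From PV = nRT: V₁ = nRT₁/P₁ = 0.2242 L.
Reversible adiabatic, γ = 1.40: P₂ = P₁·(T₂/T₁)^(γ/(γ−1)) = 14.12 bar; V₂ = V₁·(T₁/T₂)^(1/(γ−1)) = 0.09380 L.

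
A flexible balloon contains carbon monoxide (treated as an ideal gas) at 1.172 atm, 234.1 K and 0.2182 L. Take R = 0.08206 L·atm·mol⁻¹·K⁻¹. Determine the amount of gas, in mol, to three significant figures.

n ≈ 0.0133 mol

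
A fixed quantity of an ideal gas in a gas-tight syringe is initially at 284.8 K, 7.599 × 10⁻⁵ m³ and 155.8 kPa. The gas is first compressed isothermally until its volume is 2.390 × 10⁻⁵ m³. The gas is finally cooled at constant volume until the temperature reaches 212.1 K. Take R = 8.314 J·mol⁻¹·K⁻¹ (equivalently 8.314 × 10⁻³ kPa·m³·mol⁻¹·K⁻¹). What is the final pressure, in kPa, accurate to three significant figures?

Isothermal, so P V is constant: T₂ = T₁; P₂ = P₁·(V₁/V₂) = 495.4 kPa.
Isochoric, so P/T is constant: V₃ = V₂; P₃ = P₂·(T₃/T₂) = 368.9 kPa.

P₃ ≈ 369 kPa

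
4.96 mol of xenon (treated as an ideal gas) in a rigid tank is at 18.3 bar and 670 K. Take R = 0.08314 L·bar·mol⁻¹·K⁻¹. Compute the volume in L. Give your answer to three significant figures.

PV = nRT ⇒ V = nRT/P = (4.96 × 0.08314 × 670) / 18.3

V ≈ 15.1 L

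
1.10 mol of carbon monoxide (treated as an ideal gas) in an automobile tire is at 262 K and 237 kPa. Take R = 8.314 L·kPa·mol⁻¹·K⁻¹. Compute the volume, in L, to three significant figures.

PV = nRT ⇒ V = nRT/P = (1.10 × 8.314 × 262) / 237

V ≈ 10.1 L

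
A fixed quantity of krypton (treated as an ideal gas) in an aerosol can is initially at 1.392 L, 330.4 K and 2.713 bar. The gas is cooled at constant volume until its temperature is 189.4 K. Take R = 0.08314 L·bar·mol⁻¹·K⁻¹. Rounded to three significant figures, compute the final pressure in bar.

V constant ⇒ P ∝ T: V₂ = V₁; P₂ = P₁·(T₂/T₁) = 1.555 bar.

P₂ ≈ 1.56 bar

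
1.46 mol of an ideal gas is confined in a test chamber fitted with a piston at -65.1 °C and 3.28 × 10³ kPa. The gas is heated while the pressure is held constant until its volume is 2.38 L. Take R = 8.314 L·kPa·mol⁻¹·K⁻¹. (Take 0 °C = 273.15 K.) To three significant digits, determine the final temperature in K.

Convert: T₁ = 208.0 K.
From PV = nRT: V₁ = nRT₁/P₁ = 0.7699 L.
P constant ⇒ V ∝ T: P₂ = P₁; T₂ = T₁·(V₂/V₁) = 643.1 K.

T₂ ≈ 643 K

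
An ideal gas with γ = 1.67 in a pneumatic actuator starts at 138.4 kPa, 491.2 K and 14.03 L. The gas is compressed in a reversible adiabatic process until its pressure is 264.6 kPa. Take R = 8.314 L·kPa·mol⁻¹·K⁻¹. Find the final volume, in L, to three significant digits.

V₂ ≈ 9.52 L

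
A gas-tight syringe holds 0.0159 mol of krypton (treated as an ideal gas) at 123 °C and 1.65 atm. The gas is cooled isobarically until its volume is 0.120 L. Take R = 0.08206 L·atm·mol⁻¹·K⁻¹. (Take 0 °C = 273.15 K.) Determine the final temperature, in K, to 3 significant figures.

T₂ ≈ 152 K

Convert: T₁ = 396.1 K.
From PV = nRT: V₁ = nRT₁/P₁ = 0.3133 L.
Isobaric, so V/T is constant: P₂ = P₁; T₂ = T₁·(V₂/V₁) = 151.8 K.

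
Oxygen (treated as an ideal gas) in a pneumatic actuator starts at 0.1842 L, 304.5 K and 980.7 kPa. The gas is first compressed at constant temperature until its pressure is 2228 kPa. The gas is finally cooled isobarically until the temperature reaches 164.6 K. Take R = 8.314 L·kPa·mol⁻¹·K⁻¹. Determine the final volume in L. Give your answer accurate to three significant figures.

Isothermal, so P V is constant: T₂ = T₁; V₂ = V₁·(P₁/P₂) = 0.08108 L.
P constant ⇒ V ∝ T: P₃ = P₂; V₃ = V₂·(T₃/T₂) = 0.04383 L.

V₃ ≈ 0.0438 L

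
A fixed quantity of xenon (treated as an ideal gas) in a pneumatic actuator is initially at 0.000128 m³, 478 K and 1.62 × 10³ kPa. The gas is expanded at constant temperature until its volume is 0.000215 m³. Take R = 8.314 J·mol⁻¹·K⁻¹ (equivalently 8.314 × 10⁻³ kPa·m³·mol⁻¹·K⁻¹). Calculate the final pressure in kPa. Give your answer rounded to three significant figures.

P₂ ≈ 964 kPa

T constant ⇒ Boyle's law P V = const: T₂ = T₁; P₂ = P₁·(V₁/V₂) = 964.5 kPa.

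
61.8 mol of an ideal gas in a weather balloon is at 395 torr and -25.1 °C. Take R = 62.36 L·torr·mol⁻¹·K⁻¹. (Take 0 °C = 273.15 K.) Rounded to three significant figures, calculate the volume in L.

V ≈ 2.42e+03 L

Convert: T = 248.05 K.
PV = nRT ⇒ V = nRT/P = (61.8 × 62.36 × 248.05) / 395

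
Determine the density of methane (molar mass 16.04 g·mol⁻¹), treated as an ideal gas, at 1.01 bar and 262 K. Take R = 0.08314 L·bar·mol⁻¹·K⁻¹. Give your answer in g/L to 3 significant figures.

ρ = PM/(RT) = (1.01 × 16.04) / (0.08314 × 262.0)

ρ ≈ 0.744 g/L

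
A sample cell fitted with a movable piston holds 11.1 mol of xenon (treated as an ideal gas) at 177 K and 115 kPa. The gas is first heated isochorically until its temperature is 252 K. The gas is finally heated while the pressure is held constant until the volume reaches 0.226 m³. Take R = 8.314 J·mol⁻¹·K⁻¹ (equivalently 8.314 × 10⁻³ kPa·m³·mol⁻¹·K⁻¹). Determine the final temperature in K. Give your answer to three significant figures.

T₃ ≈ 401 K

From PV = nRT: V₁ = nRT₁/P₁ = 0.1420 m³.
V constant ⇒ P ∝ T: V₂ = V₁; P₂ = P₁·(T₂/T₁) = 163.7 kPa.
P constant ⇒ V ∝ T: P₃ = P₂; T₃ = T₂·(V₃/V₂) = 401.0 K.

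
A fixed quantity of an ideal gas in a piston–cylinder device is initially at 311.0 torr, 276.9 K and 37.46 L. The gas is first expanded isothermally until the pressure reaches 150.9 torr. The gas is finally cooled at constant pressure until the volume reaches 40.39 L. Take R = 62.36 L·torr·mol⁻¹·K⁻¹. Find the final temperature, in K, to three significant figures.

T constant ⇒ Boyle's law P V = const: T₂ = T₁; V₂ = V₁·(P₁/P₂) = 77.20 L.
P constant ⇒ V ∝ T: P₃ = P₂; T₃ = T₂·(V₃/V₂) = 144.9 K.

T₃ ≈ 145 K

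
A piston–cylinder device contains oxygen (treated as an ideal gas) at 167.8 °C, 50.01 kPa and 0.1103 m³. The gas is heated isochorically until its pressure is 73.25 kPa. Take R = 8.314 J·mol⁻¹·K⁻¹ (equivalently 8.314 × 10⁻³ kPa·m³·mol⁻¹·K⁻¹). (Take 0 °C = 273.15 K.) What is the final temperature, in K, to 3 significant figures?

Convert: T₁ = 440.9 K.
Isochoric, so P/T is constant: V₂ = V₁; T₂ = T₁·(P₂/P₁) = 645.9 K.

T₂ ≈ 646 K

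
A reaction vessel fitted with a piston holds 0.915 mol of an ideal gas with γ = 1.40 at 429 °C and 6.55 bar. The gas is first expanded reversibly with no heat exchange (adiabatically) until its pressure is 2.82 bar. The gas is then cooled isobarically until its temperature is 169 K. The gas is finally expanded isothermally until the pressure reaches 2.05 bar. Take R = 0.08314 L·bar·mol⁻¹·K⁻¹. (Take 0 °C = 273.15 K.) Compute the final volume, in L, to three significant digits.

Convert: T₁ = 702.1 K.
From PV = nRT: V₁ = nRT₁/P₁ = 8.155 L.
Reversible adiabatic, γ = 1.40: T₂ = T₁·(P₂/P₁)^((γ−1)/γ) = 551.9 K; V₂ = V₁·(P₁/P₂)^(1/γ) = 14.89 L.
Isobaric, so V/T is constant: P₃ = P₂; V₃ = V₂·(T₃/T₂) = 4.559 L.
Isothermal, so P V is constant: T₄ = T₃; V₄ = V₃·(P₃/P₄) = 6.271 L.

V₄ ≈ 6.27 L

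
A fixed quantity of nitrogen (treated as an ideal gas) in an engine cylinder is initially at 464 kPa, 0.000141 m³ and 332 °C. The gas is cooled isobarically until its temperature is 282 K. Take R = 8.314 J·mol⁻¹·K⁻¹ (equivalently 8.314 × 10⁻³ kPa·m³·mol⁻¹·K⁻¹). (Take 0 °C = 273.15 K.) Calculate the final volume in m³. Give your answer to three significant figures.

Convert: T₁ = 605.1 K.
Isobaric, so V/T is constant: P₂ = P₁; V₂ = V₁·(T₂/T₁) = 6.571e-05 m³.

V₂ ≈ 6.57e-05 m³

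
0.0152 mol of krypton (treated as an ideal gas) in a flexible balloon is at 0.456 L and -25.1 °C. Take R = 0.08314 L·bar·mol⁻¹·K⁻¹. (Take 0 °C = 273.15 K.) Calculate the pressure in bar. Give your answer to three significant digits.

P ≈ 0.687 bar

Convert: T = 248.05 K.
PV = nRT ⇒ P = nRT/V = (0.0152 × 0.08314 × 248.05) / 0.456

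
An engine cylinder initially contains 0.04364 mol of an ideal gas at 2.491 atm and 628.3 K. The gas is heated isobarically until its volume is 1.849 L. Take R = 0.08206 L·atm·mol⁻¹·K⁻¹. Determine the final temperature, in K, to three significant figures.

From PV = nRT: V₁ = nRT₁/P₁ = 0.9033 L.
P constant ⇒ V ∝ T: P₂ = P₁; T₂ = T₁·(V₂/V₁) = 1286 K.

T₂ ≈ 1.29e+03 K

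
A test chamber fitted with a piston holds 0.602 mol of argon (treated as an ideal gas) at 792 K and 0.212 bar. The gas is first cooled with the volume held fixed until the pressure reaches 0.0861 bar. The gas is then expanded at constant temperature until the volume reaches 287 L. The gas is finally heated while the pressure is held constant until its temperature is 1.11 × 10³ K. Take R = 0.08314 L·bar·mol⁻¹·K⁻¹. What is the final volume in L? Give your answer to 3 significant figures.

From PV = nRT: V₁ = nRT₁/P₁ = 187.0 L.
Isochoric, so P/T is constant: V₂ = V₁; T₂ = T₁·(P₂/P₁) = 321.7 K.
Isothermal, so P V is constant: T₃ = T₂; P₃ = P₂·(V₂/V₃) = 0.05609 bar.
Isobaric, so V/T is constant: P₄ = P₃; V₄ = V₃·(T₄/T₃) = 990.4 L.

V₄ ≈ 990 L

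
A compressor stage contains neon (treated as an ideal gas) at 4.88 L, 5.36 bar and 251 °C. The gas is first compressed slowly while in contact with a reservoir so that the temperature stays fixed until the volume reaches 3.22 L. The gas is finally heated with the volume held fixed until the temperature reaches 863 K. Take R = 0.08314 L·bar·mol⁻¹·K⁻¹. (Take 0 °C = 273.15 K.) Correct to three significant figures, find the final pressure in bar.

P₃ ≈ 13.4 bar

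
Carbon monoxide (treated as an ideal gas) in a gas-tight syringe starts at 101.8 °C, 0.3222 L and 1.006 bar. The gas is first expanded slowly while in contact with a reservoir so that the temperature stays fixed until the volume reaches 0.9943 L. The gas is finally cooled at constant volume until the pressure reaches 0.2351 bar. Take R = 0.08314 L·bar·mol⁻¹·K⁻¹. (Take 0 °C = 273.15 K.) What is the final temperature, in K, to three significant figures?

T₃ ≈ 270 K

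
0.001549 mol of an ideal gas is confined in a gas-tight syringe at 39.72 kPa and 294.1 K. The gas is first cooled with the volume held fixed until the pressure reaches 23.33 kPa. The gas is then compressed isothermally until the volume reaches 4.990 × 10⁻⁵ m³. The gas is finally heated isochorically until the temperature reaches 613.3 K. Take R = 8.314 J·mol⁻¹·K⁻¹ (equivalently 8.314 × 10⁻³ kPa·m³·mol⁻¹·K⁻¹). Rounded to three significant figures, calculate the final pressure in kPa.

P₄ ≈ 158 kPa

From PV = nRT: V₁ = nRT₁/P₁ = 9.536e-05 m³.
Isochoric, so P/T is constant: V₂ = V₁; T₂ = T₁·(P₂/P₁) = 172.7 K.
T constant ⇒ Boyle's law P V = const: T₃ = T₂; P₃ = P₂·(V₂/V₃) = 44.58 kPa.
Isochoric, so P/T is constant: V₄ = V₃; P₄ = P₃·(T₄/T₃) = 158.3 kPa.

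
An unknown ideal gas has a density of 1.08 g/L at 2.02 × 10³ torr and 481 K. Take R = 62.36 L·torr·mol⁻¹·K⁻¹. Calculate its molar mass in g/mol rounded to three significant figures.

ρ = PM/(RT) ⇒ M = ρRT/P = (1.08 × 62.36 × 481.0) / 2.02e+03

M ≈ 16.0 g/mol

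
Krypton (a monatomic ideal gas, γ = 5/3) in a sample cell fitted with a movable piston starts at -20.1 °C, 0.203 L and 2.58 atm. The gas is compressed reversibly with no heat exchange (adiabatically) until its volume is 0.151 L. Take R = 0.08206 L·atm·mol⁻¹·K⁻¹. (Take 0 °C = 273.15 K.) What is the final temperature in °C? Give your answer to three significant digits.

Convert: T₁ = 253.0 K.
Adiabatic (γ = 5/3), T V^(γ−1) and P V^γ constant: T₂ = T₁·(V₁/V₂)^(γ−1) = 308.2 K; P₂ = P₁·(V₁/V₂)^γ = 4.225 atm.

T₂ ≈ 35.1 °C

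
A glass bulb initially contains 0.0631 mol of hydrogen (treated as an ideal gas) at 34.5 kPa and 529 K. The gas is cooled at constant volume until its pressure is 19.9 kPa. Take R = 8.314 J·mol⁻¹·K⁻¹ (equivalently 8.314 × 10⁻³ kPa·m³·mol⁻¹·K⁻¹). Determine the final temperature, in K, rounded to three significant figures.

From PV = nRT: V₁ = nRT₁/P₁ = 0.008044 m³.
Isochoric, so P/T is constant: V₂ = V₁; T₂ = T₁·(P₂/P₁) = 305.1 K.

T₂ ≈ 305 K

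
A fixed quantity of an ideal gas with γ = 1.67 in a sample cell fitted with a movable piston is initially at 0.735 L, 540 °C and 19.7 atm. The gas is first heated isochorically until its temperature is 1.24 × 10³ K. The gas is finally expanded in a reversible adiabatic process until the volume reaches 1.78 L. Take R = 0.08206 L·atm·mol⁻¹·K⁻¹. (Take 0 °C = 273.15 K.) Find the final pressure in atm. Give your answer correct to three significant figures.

P₃ ≈ 6.86 atm

Convert: T₁ = 813.1 K.
Isochoric, so P/T is constant: V₂ = V₁; P₂ = P₁·(T₂/T₁) = 30.04 atm.
Adiabatic (γ = 1.67), T V^(γ−1) and P V^γ constant: T₃ = T₂·(V₂/V₃)^(γ−1) = 685.6 K; P₃ = P₂·(V₂/V₃)^γ = 6.858 atm.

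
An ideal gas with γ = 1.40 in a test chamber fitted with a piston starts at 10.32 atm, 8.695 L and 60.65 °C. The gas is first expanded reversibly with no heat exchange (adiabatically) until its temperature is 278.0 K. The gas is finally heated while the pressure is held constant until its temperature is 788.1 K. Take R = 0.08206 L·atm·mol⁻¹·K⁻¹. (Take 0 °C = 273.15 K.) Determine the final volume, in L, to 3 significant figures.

Convert: T₁ = 333.8 K.
Adiabatic (γ = 1.40), T V^(γ−1) and P V^γ constant: P₂ = P₁·(T₂/T₁)^(γ/(γ−1)) = 5.440 atm; V₂ = V₁·(T₁/T₂)^(1/(γ−1)) = 13.74 L.
Isobaric, so V/T is constant: P₃ = P₂; V₃ = V₂·(T₃/T₂) = 38.94 L.

V₃ ≈ 38.9 L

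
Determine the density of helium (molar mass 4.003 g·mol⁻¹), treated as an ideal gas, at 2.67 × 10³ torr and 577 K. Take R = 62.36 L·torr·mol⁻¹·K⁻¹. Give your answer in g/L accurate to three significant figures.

ρ = PM/(RT) = (2.67e+03 × 4.003) / (62.36 × 577.0)

ρ ≈ 0.297 g/L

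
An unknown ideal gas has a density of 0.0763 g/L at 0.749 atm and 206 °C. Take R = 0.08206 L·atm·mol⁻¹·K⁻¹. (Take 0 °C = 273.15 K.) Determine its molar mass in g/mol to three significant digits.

M ≈ 4.01 g/mol

ρ = PM/(RT) ⇒ M = ρRT/P = (0.0763 × 0.08206 × 479.1) / 0.749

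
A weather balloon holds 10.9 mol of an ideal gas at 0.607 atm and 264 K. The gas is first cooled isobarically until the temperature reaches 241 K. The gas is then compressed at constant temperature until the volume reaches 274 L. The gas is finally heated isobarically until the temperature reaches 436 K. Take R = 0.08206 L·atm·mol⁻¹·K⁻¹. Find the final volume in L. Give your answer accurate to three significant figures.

V₄ ≈ 496 L

From PV = nRT: V₁ = nRT₁/P₁ = 389.0 L.
P constant ⇒ V ∝ T: P₂ = P₁; V₂ = V₁·(T₂/T₁) = 355.1 L.
T constant ⇒ Boyle's law P V = const: T₃ = T₂; P₃ = P₂·(V₂/V₃) = 0.7867 atm.
Isobaric, so V/T is constant: P₄ = P₃; V₄ = V₃·(T₄/T₃) = 495.7 L.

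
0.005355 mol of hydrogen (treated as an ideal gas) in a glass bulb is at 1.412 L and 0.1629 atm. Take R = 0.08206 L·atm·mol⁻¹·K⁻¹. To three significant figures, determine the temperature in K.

PV = nRT ⇒ T = PV/(nR) = (0.1629 × 1.412) / (0.005355 × 0.08206)

T ≈ 523 K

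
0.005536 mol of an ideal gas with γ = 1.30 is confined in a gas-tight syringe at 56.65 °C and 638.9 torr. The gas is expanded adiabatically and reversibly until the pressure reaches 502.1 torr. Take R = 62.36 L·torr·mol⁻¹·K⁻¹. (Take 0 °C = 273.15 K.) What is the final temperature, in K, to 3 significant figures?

T₂ ≈ 312 K

Convert: T₁ = 329.8 K.
From PV = nRT: V₁ = nRT₁/P₁ = 0.1782 L.
Adiabatic (γ = 1.30), T V^(γ−1) and P V^γ constant: T₂ = T₁·(P₂/P₁)^((γ−1)/γ) = 312.0 K; V₂ = V₁·(P₁/P₂)^(1/γ) = 0.2145 L.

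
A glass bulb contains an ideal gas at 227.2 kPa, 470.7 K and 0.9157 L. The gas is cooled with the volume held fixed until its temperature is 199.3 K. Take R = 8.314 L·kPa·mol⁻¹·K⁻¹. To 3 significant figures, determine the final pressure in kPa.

P₂ ≈ 96.2 kPa

Isochoric, so P/T is constant: V₂ = V₁; P₂ = P₁·(T₂/T₁) = 96.20 kPa.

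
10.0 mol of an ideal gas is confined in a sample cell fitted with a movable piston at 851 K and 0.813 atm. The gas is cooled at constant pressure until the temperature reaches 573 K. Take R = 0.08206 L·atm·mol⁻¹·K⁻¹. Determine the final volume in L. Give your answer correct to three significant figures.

V₂ ≈ 578 L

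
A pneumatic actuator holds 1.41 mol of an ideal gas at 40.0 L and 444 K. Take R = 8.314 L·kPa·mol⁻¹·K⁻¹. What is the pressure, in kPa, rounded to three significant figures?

PV = nRT ⇒ P = nRT/V = (1.41 × 8.314 × 444) / 40.0

P ≈ 130 kPa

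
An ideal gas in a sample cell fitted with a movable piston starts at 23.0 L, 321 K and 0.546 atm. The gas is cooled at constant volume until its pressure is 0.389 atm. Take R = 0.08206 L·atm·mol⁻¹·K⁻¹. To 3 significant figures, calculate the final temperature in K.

T₂ ≈ 229 K

Isochoric, so P/T is constant: V₂ = V₁; T₂ = T₁·(P₂/P₁) = 228.7 K.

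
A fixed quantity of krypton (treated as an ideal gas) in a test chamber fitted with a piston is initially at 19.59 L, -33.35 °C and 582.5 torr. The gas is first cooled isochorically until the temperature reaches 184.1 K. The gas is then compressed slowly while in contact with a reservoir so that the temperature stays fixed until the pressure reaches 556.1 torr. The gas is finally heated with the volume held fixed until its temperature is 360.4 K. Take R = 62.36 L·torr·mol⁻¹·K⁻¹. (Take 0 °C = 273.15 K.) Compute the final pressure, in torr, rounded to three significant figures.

Convert: T₁ = 239.8 K.
V constant ⇒ P ∝ T: V₂ = V₁; P₂ = P₁·(T₂/T₁) = 447.2 torr.
Isothermal, so P V is constant: T₃ = T₂; V₃ = V₂·(P₂/P₃) = 15.75 L.
Isochoric, so P/T is constant: V₄ = V₃; P₄ = P₃·(T₄/T₃) = 1089 torr.

P₄ ≈ 1.09e+03 torr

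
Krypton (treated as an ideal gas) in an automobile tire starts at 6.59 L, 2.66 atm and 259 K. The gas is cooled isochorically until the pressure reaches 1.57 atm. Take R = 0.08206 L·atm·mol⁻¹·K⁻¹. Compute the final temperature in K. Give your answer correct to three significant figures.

V constant ⇒ P ∝ T: V₂ = V₁; T₂ = T₁·(P₂/P₁) = 152.9 K.

T₂ ≈ 153 K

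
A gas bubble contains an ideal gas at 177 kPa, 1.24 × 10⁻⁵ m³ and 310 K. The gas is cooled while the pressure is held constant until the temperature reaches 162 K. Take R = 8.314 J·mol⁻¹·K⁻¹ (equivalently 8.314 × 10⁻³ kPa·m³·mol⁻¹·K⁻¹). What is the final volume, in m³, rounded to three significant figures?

P constant ⇒ V ∝ T: P₂ = P₁; V₂ = V₁·(T₂/T₁) = 6.480e-06 m³.

V₂ ≈ 6.48e-06 m³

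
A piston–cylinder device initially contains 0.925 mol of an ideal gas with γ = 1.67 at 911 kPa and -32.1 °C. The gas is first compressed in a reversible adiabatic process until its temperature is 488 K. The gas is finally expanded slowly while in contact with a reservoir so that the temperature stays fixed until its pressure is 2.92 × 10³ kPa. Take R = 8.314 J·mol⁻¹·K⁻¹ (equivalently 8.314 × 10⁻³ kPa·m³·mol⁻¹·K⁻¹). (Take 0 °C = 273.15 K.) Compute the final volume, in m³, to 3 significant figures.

V₃ ≈ 0.00129 m³

Convert: T₁ = 241.0 K.
From PV = nRT: V₁ = nRT₁/P₁ = 0.002035 m³.
Adiabatic (γ = 1.67), T V^(γ−1) and P V^γ constant: P₂ = P₁·(T₂/T₁)^(γ/(γ−1)) = 5285 kPa; V₂ = V₁·(T₁/T₂)^(1/(γ−1)) = 0.0007102 m³.
Isothermal, so P V is constant: T₃ = T₂; V₃ = V₂·(P₂/P₃) = 0.001285 m³.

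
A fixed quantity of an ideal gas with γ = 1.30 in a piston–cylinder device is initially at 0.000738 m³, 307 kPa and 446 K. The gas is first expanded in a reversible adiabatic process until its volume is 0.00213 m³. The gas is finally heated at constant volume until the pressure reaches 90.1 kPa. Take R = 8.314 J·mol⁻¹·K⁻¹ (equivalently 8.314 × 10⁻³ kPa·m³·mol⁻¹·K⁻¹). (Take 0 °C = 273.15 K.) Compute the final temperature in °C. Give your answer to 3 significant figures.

T₃ ≈ 105 °C

Adiabatic (γ = 1.30), T V^(γ−1) and P V^γ constant: T₂ = T₁·(V₁/V₂)^(γ−1) = 324.5 K; P₂ = P₁·(V₁/V₂)^γ = 77.40 kPa.
Isochoric, so P/T is constant: V₃ = V₂; T₃ = T₂·(P₃/P₂) = 377.8 K.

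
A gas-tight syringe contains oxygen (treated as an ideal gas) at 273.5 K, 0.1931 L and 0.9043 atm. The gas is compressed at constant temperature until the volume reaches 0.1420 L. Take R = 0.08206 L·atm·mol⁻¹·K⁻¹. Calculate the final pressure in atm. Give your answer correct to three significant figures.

P₂ ≈ 1.23 atm

T constant ⇒ Boyle's law P V = const: T₂ = T₁; P₂ = P₁·(V₁/V₂) = 1.230 atm.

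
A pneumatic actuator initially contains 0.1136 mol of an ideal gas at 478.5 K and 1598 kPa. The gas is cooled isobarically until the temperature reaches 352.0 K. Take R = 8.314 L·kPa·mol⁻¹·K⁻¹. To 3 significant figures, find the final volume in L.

From PV = nRT: V₁ = nRT₁/P₁ = 0.2828 L.
Isobaric, so V/T is constant: P₂ = P₁; V₂ = V₁·(T₂/T₁) = 0.2080 L.

V₂ ≈ 0.208 L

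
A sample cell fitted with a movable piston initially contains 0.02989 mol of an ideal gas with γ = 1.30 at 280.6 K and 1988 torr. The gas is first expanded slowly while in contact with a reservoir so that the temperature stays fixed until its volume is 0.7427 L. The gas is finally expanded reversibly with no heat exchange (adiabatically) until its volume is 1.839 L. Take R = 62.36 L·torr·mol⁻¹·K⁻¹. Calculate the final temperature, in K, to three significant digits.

T₃ ≈ 214 K

From PV = nRT: V₁ = nRT₁/P₁ = 0.2631 L.
T constant ⇒ Boyle's law P V = const: T₂ = T₁; P₂ = P₁·(V₁/V₂) = 704.2 torr.
Adiabatic (γ = 1.30), T V^(γ−1) and P V^γ constant: T₃ = T₂·(V₂/V₃)^(γ−1) = 213.8 K; P₃ = P₂·(V₂/V₃)^γ = 216.7 torr.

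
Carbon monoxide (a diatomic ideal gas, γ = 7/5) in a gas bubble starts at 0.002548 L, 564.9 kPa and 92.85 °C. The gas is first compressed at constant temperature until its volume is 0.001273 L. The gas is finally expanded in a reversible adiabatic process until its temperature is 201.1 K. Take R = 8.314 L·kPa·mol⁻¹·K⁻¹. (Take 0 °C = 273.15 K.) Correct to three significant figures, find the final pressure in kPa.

P₃ ≈ 139 kPa

Convert: T₁ = 366.0 K.
Isothermal, so P V is constant: T₂ = T₁; P₂ = P₁·(V₁/V₂) = 1131 kPa.
Adiabatic (γ = 7/5), T V^(γ−1) and P V^γ constant: P₃ = P₂·(T₃/T₂)^(γ/(γ−1)) = 139.0 kPa; V₃ = V₂·(T₂/T₃)^(1/(γ−1)) = 0.005689 L.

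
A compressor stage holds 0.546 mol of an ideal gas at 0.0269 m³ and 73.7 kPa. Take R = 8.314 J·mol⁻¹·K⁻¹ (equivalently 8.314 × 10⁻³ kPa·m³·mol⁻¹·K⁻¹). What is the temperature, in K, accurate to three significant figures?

T ≈ 437 K

PV = nRT ⇒ T = PV/(nR) = (73.7 × 0.0269) / (0.546 × 8.314 × 10⁻³)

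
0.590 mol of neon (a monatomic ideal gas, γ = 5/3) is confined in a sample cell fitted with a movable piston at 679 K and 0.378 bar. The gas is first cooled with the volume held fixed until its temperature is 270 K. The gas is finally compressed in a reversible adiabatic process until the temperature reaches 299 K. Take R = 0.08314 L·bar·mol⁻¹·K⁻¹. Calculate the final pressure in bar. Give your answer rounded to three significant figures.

P₃ ≈ 0.194 bar

From PV = nRT: V₁ = nRT₁/P₁ = 88.11 L.
Isochoric, so P/T is constant: V₂ = V₁; P₂ = P₁·(T₂/T₁) = 0.1503 bar.
Reversible adiabatic, γ = 5/3: P₃ = P₂·(T₃/T₂)^(γ/(γ−1)) = 0.1940 bar; V₃ = V₂·(T₂/T₃)^(1/(γ−1)) = 75.61 L.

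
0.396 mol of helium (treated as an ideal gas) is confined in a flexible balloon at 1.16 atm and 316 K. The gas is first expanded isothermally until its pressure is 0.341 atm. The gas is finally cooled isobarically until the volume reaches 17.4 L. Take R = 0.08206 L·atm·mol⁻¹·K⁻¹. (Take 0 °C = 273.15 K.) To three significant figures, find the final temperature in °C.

T₃ ≈ -90.6 °C

From PV = nRT: V₁ = nRT₁/P₁ = 8.852 L.
T constant ⇒ Boyle's law P V = const: T₂ = T₁; V₂ = V₁·(P₁/P₂) = 30.11 L.
Isobaric, so V/T is constant: P₃ = P₂; T₃ = T₂·(V₃/V₂) = 182.6 K.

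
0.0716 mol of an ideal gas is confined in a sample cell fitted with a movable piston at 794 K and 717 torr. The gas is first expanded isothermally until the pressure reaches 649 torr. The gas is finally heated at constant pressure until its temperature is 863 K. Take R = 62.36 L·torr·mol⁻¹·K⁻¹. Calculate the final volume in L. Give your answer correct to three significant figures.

V₃ ≈ 5.94 L

From PV = nRT: V₁ = nRT₁/P₁ = 4.944 L.
T constant ⇒ Boyle's law P V = const: T₂ = T₁; V₂ = V₁·(P₁/P₂) = 5.463 L.
P constant ⇒ V ∝ T: P₃ = P₂; V₃ = V₂·(T₃/T₂) = 5.937 L.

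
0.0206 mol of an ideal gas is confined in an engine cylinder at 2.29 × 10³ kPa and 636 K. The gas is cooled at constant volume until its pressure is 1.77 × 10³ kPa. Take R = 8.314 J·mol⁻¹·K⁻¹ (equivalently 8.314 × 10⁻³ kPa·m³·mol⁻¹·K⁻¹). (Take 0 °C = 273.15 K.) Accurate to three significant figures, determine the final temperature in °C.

T₂ ≈ 218 °C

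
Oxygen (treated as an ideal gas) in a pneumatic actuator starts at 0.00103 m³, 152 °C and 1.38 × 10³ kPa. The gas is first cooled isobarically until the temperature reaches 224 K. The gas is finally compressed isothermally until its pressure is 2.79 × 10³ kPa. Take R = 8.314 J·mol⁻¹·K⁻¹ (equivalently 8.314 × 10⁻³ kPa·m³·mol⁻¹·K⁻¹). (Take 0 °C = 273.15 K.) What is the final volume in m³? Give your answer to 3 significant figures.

V₃ ≈ 0.000268 m³

Convert: T₁ = 425.1 K.
P constant ⇒ V ∝ T: P₂ = P₁; V₂ = V₁·(T₂/T₁) = 0.0005427 m³.
Isothermal, so P V is constant: T₃ = T₂; V₃ = V₂·(P₂/P₃) = 0.0002684 m³.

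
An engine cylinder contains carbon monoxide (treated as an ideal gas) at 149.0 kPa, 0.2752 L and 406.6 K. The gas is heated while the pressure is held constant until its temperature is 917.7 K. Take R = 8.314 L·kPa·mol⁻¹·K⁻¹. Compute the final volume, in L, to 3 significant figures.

V₂ ≈ 0.621 L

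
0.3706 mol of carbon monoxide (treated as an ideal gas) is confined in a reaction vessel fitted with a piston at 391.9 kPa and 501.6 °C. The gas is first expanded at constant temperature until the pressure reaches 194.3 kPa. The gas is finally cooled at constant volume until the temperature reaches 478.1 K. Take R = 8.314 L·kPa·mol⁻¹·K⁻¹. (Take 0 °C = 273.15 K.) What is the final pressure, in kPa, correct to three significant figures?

Convert: T₁ = 774.8 K.
From PV = nRT: V₁ = nRT₁/P₁ = 6.091 L.
Isothermal, so P V is constant: T₂ = T₁; V₂ = V₁·(P₁/P₂) = 12.29 L.
V constant ⇒ P ∝ T: V₃ = V₂; P₃ = P₂·(T₃/T₂) = 119.9 kPa.

P₃ ≈ 120 kPa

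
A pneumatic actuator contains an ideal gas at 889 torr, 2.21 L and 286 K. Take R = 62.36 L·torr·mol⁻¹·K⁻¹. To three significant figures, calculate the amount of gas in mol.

PV = nRT ⇒ n = PV/(RT) = (889 × 2.21) / (62.36 × 286)

n ≈ 0.110 mol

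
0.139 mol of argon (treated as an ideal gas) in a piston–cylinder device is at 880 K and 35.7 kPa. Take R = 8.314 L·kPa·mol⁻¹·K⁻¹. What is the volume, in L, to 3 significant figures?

PV = nRT ⇒ V = nRT/P = (0.139 × 8.314 × 880) / 35.7

V ≈ 28.5 L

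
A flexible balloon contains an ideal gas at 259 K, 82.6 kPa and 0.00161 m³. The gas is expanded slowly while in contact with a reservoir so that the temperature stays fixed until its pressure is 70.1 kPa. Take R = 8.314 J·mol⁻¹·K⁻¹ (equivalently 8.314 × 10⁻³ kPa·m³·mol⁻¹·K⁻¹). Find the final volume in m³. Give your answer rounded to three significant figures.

Isothermal, so P V is constant: T₂ = T₁; V₂ = V₁·(P₁/P₂) = 0.001897 m³.

V₂ ≈ 0.00190 m³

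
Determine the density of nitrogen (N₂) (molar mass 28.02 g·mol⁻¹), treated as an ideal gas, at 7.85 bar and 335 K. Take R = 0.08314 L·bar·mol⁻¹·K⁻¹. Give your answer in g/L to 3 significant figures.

ρ ≈ 7.90 g/L

ρ = PM/(RT) = (7.85 × 28.02) / (0.08314 × 335.0)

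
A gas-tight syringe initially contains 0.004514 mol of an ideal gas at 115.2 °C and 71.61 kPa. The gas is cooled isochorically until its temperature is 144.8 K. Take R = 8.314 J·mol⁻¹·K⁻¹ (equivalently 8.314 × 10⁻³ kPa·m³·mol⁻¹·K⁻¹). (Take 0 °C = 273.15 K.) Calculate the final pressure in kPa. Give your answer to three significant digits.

P₂ ≈ 26.7 kPa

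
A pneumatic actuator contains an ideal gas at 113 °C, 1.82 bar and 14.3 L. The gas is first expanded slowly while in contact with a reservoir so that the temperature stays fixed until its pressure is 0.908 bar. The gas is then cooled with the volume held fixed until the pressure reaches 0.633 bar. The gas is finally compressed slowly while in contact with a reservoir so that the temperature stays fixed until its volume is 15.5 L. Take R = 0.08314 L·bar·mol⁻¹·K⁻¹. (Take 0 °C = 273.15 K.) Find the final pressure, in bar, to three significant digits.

P₄ ≈ 1.17 bar

Convert: T₁ = 386.1 K.
Isothermal, so P V is constant: T₂ = T₁; V₂ = V₁·(P₁/P₂) = 28.66 L.
V constant ⇒ P ∝ T: V₃ = V₂; T₃ = T₂·(P₃/P₂) = 269.2 K.
Isothermal, so P V is constant: T₄ = T₃; P₄ = P₃·(V₃/V₄) = 1.171 bar.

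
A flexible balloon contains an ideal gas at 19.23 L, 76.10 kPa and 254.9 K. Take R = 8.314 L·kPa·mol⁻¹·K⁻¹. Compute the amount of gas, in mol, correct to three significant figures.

PV = nRT ⇒ n = PV/(RT) = (76.10 × 19.23) / (8.314 × 254.9)

n ≈ 0.691 mol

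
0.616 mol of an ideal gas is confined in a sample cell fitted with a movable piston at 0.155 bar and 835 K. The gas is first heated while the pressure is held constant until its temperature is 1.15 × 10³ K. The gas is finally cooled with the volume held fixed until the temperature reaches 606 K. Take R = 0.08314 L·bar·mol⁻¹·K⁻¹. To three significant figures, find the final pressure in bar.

P₃ ≈ 0.0817 bar

From PV = nRT: V₁ = nRT₁/P₁ = 275.9 L.
Isobaric, so V/T is constant: P₂ = P₁; V₂ = V₁·(T₂/T₁) = 380.0 L.
Isochoric, so P/T is constant: V₃ = V₂; P₃ = P₂·(T₃/T₂) = 0.08168 bar.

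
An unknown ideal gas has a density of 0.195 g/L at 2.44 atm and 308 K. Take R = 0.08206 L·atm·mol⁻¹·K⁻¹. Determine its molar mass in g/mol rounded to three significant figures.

ρ = PM/(RT) ⇒ M = ρRT/P = (0.195 × 0.08206 × 308.0) / 2.44

M ≈ 2.02 g/mol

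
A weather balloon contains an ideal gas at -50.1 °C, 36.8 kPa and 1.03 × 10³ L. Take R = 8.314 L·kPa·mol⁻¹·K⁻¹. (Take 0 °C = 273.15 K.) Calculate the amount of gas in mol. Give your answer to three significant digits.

Convert: T = 223.05 K.
PV = nRT ⇒ n = PV/(RT) = (36.8 × 1.03e+03) / (8.314 × 223.05)

n ≈ 20.4 mol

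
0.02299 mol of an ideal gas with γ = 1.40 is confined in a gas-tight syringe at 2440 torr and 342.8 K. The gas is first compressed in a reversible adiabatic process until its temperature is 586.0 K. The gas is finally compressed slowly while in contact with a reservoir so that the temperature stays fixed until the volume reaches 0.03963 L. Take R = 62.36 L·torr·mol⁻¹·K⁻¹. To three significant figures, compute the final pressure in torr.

P₃ ≈ 2.12e+04 torr

From PV = nRT: V₁ = nRT₁/P₁ = 0.2014 L.
Adiabatic (γ = 1.40), T V^(γ−1) and P V^γ constant: P₂ = P₁·(T₂/T₁)^(γ/(γ−1)) = 1.594e+04 torr; V₂ = V₁·(T₁/T₂)^(1/(γ−1)) = 0.05272 L.
Isothermal, so P V is constant: T₃ = T₂; P₃ = P₂·(V₂/V₃) = 2.120e+04 torr.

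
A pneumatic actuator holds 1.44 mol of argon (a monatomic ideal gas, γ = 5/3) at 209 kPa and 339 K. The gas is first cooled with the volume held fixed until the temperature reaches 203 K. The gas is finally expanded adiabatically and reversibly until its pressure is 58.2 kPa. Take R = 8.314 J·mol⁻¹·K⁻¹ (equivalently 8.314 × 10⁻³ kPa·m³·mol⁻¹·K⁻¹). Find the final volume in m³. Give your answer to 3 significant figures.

From PV = nRT: V₁ = nRT₁/P₁ = 0.01942 m³.
V constant ⇒ P ∝ T: V₂ = V₁; P₂ = P₁·(T₂/T₁) = 125.2 kPa.
Reversible adiabatic, γ = 5/3: T₃ = T₂·(P₃/P₂)^((γ−1)/γ) = 149.4 K; V₃ = V₂·(P₂/P₃)^(1/γ) = 0.03074 m³.

V₃ ≈ 0.0307 m³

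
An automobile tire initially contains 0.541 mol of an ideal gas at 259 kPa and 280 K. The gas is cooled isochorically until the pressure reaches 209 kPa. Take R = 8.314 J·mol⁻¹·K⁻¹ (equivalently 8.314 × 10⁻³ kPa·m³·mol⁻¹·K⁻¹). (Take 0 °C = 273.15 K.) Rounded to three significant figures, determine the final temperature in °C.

T₂ ≈ -47.2 °C

From PV = nRT: V₁ = nRT₁/P₁ = 0.004863 m³.
Isochoric, so P/T is constant: V₂ = V₁; T₂ = T₁·(P₂/P₁) = 225.9 K.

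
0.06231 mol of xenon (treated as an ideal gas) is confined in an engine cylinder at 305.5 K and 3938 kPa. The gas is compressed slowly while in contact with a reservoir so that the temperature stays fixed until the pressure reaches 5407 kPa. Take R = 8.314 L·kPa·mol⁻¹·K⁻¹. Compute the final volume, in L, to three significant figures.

V₂ ≈ 0.0293 L

From PV = nRT: V₁ = nRT₁/P₁ = 0.04019 L.
Isothermal, so P V is constant: T₂ = T₁; V₂ = V₁·(P₁/P₂) = 0.02927 L.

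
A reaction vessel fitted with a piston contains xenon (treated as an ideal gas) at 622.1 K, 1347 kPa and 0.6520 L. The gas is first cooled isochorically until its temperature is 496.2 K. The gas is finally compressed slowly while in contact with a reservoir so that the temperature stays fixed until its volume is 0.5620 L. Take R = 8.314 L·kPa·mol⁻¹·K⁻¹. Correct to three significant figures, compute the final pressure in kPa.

V constant ⇒ P ∝ T: V₂ = V₁; P₂ = P₁·(T₂/T₁) = 1074 kPa.
T constant ⇒ Boyle's law P V = const: T₃ = T₂; P₃ = P₂·(V₂/V₃) = 1246 kPa.

P₃ ≈ 1.25e+03 kPa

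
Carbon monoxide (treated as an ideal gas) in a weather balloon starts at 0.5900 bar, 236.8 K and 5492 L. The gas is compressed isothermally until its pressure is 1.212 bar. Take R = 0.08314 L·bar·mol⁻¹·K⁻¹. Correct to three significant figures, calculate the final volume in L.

Isothermal, so P V is constant: T₂ = T₁; V₂ = V₁·(P₁/P₂) = 2673 L.

V₂ ≈ 2.67e+03 L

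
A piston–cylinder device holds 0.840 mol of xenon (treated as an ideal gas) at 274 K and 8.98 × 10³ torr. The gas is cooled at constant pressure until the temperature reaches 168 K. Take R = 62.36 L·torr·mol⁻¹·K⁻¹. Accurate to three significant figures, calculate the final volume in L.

V₂ ≈ 0.980 L

From PV = nRT: V₁ = nRT₁/P₁ = 1.598 L.
P constant ⇒ V ∝ T: P₂ = P₁; V₂ = V₁·(T₂/T₁) = 0.9800 L.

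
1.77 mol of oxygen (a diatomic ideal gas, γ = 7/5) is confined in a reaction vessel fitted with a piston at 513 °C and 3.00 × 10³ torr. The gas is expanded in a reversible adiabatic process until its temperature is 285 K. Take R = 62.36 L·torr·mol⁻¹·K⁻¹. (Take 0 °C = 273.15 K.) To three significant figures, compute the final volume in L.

V₂ ≈ 366 L

Convert: T₁ = 786.1 K.
From PV = nRT: V₁ = nRT₁/P₁ = 28.92 L.
Reversible adiabatic, γ = 7/5: P₂ = P₁·(T₂/T₁)^(γ/(γ−1)) = 86.06 torr; V₂ = V₁·(T₁/T₂)^(1/(γ−1)) = 365.5 L.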